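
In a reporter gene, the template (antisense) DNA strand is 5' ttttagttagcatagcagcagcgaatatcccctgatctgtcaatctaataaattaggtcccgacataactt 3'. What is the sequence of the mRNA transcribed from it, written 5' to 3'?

The mRNA has the sequence of the coding strand (reverse complement of the template) with T→U. Reverse complement of TTTTAGTTAGCATAGCAGCAGCGAATATCCCCTGATCTGTCAATCTAATAAATTAGGTCCCGACATAACTT is AAGTTATGTCGGGACCTAATTTATTAGATTGACAGATCAGGGGATATTCGCTGCTGCTATGCTAACTAAAA; then T→U.

5'-AAGUUAUGUCGGGACCUAAUUUAUUAGAUUGACAGAUCAGGGGAUAUUCGCUGCUGCUAUGCUAACUAAAA-3'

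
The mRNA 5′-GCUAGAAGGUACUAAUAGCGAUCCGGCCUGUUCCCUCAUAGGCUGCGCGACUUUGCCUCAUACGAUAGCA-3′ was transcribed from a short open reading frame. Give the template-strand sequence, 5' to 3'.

5'-TGCTATCGTATGAGGCAAAGTCGCGCAGCCTATGAGGGAACAGGCCGGATCGCTATTAGTACCTTCTAGC-3'

Replace U with T to get the coding DNA strand: GCTAGAAGGTACTAATAGCGATCCGGCCTGTTCCCTCATAGGCTGCGCGACTTTGCCTCATACGATAGCA. The template strand is its reverse complement (complement CGATCTTCCATGATTATCGCTAGGCCGGACAAGGGAGTATCCGACGCGCTGAAACGGAGTATGCTATCGT, then reverse).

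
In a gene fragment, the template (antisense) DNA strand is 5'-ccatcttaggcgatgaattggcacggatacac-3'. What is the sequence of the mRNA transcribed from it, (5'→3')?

The mRNA has the sequence of the coding strand (reverse complement of the template) with T→U. Reverse complement of CCATCTTAGGCGATGAATTGGCACGGATACAC is GTGTATCCGTGCCAATTCATCGCCTAAGATGG; then T→U.

5'-GUGUAUCCGUGCCAAUUCAUCGCCUAAGAUGG-3'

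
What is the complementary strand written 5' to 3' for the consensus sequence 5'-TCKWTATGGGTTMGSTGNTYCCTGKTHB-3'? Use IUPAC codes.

5'-VDAMCAGGRANCASCKAACCCATAWMGA-3'

Standard pairs A↔T, G↔C; ambiguity codes pair Y↔R, M↔K, W↔W, S↔S, B↔V, H↔D, N↔N. Complement (AGMWATACCCAAKCSACNARGGACMADV), then reverse for 5'→3'.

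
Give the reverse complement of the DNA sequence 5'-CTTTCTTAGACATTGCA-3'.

Complement each base (A↔T, G↔C): GAAAGAATCTGTAACGT. Then reverse.

5′-TGCAATGTCTAAGAAAG-3′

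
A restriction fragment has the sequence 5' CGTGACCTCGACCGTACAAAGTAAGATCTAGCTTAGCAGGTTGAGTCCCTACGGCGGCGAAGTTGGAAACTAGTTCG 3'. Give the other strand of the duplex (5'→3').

5'-CGAACTAGTTTCCAACTTCGCCGCCGTAGGGACTCAACCTGCTAAGCTAGATCTTACTTTGTACGGTCGAGGTCACG-3'

The complement of CGTGACCTCGACCGTACAAAGTAAGATCTAGCTTAGCAGGTTGAGTCCCTACGGCGGCGAAGTTGGAAACTAGTTCG is GCACTGGAGCTGGCATGTTTCATTCTAGATCGAATCGTCCAACTCAGGGATGCCGCCGCTTCAACCTTTGATCAAGC (A↔T, G↔C). DNA strands are antiparallel, so the complementary strand runs 3'→5'; reversing gives the 5'→3' form.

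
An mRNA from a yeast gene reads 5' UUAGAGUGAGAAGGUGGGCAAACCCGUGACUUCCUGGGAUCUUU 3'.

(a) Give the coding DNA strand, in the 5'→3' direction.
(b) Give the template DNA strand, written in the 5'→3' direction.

(a) 5'-TTAGAGTGAGAAGGTGGGCAAACCCGTGACTTCCTGGGATCTTT-3'
(b) 5'-AAAGATCCCAGGAAGTCACGGGTTTGCCCACCTTCTCACTCTAA-3'

(a) The coding strand matches the mRNA with U→T.
(b) The template strand is the reverse complement of the coding strand.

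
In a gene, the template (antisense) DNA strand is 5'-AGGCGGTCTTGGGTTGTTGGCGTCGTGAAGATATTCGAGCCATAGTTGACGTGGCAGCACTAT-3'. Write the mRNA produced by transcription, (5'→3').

RNA polymerase reads the template 3'→5' and synthesizes mRNA 5'→3' by base-pairing (A→U, T→A, G↔C). The complement of the template is TCCGCCAGAACCCAACAACCGCAGCACTTCTATAAGCTCGGTATCAACTGCACCGTCGTGATA; antiparallel, so 5'→3' the coding strand is ATAGTGCTGCCACGTCAACTATGGCTCGAATATCTTCACGACGCCAACAACCCAAGACCGCCT. Replace T with U for the mRNA.

5′-AUAGUGCUGCCACGUCAACUAUGGCUCGAAUAUCUUCACGACGCCAACAACCCAAGACCGCCU-3′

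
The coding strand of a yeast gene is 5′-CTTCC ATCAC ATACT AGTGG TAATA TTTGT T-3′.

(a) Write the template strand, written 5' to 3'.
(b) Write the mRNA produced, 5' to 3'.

(a) 5'-AACAAATATTACCACTAGTATGTGATGGAAG-3'
(b) 5'-CUUCCAUCACAUACUAGUGGUAAUAUUUGUU-3'

(a) The template strand is the reverse complement of the coding strand: complement GAAGGTAGTGTATGATCACCATTATAAACAA, then reverse.
(b) mRNA matches the coding strand with T→U.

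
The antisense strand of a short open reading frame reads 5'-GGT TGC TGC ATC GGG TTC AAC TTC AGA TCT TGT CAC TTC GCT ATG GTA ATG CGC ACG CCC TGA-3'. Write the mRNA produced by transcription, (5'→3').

The mRNA has the sequence of the coding strand (reverse complement of the template) with T→U. Reverse complement of GGTTGCTGCATCGGGTTCAACTTCAGATCTTGTCACTTCGCTATGGTAATGCGCACGCCCTGA is TCAGGGCGTGCGCATTACCATAGCGAAGTGACAAGATCTGAAGTTGAACCCGATGCAGCAACC; then T→U.

5'-UCAGGGCGUGCGCAUUACCAUAGCGAAGUGACAAGAUCUGAAGUUGAACCCGAUGCAGCAACC-3'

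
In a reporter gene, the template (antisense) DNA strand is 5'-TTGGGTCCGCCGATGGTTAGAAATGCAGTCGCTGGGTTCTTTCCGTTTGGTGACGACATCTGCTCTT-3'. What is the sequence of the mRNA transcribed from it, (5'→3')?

5'-AAGAGCAGAUGUCGUCACCAAACGGAAAGAACCCAGCGACUGCAUUUCUAACCAUCGGCGGACCCAA-3'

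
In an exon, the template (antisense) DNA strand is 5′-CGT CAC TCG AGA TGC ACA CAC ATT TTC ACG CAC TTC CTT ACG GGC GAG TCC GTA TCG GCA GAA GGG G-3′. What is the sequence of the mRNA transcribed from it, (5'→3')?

5′-CCCCUUCUGCCGAUACGGACUCGCCCGUAAGGAAGUGCGUGAAAAUGUGUGUGCAUCUCGAGUGACG-3′

The mRNA has the sequence of the coding strand (reverse complement of the template) with T→U. Reverse complement of CGTCACTCGAGATGCACACACATTTTCACGCACTTCCTTACGGGCGAGTCCGTATCGGCAGAAGGGG is CCCCTTCTGCCGATACGGACTCGCCCGTAAGGAAGTGCGTGAAAATGTGTGTGCATCTCGAGTGACG; then T→U.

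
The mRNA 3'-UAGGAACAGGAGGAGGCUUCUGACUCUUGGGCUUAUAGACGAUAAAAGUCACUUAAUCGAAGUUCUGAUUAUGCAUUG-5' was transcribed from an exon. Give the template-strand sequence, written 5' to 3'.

Written 5'→3' the mRNA is GUUACGUAUUAGUCUUGAAGCUAAUUCACUGAAAAUAGCAGAUAUUCGGGUUCUCAGUCUUCGGAGGAGGACAAGGAU, so the coding DNA strand is GTTACGTATTAGTCTTGAAGCTAATTCACTGAAAATAGCAGATATTCGGGTTCTCAGTCTTCGGAGGAGGACAAGGAT. The template is its reverse complement.

5'-ATCCTTGTCCTCCTCCGAAGACTGAGAACCCGAATATCTGCTATTTTCAGTGAATTAGCTTCAAGACTAATACGTAAC-3'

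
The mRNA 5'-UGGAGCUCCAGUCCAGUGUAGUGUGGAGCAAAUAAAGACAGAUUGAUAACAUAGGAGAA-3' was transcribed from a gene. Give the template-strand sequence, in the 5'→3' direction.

5'-TTCTCCTATGTTATCAATCTGTCTTTATTTGCTCCACACTACACTGGACTGGAGCTCCA-3'

Replace U with T to get the coding DNA strand: TGGAGCTCCAGTCCAGTGTAGTGTGGAGCAAATAAAGACAGATTGATAACATAGGAGAA. The template strand is its reverse complement (complement ACCTCGAGGTCAGGTCACATCACACCTCGTTTATTTCTGTCTAACTATTGTATCCTCTT, then reverse).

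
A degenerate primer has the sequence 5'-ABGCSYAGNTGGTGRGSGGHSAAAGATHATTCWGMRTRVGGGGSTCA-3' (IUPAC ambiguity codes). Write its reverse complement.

Standard pairs A↔T, G↔C; ambiguity codes pair R↔Y, M↔K, W↔W, S↔S, B↔V, H↔D, N↔N. Complement (TVCGSRTCNACCACYCSCCDSTTTCTADTAAGWCKYAYBCCCCSAGT), then reverse for 5'→3'.

5'-TGASCCCCBYAYKCWGAATDATCTTTSDCCSCYCACCANCTRSGCVT-3'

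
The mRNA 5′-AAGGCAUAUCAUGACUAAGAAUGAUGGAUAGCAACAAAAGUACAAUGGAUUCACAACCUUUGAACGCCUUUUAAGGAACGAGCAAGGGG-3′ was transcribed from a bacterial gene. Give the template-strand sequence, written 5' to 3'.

Replace U with T to get the coding DNA strand: AAGGCATATCATGACTAAGAATGATGGATAGCAACAAAAGTACAATGGATTCACAACCTTTGAACGCCTTTTAAGGAACGAGCAAGGGG. The template strand is its reverse complement (complement TTCCGTATAGTACTGATTCTTACTACCTATCGTTGTTTTCATGTTACCTAAGTGTTGGAAACTTGCGGAAAATTCCTTGCTCGTTCCCC, then reverse).

5'-CCCCTTGCTCGTTCCTTAAAAGGCGTTCAAAGGTTGTGAATCCATTGTACTTTTGTTGCTATCCATCATTCTTAGTCATGATATGCCTT-3'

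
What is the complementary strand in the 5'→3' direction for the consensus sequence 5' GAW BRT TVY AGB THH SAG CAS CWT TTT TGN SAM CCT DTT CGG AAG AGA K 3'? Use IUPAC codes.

5'-MTCTCTTCCGAAHAGGKTSNCAAAAAWGSTGCTSDDAVCTRBAAYVWTC-3'

Standard pairs A↔T, G↔C; ambiguity codes pair R↔Y, M↔K, W↔W, S↔S, B↔V, D↔H, N↔N. Complement (CTWVYAABRTCVADDSTCGTSGWAAAAACNSTKGGAHAAGCCTTCTCTM), then reverse for 5'→3'.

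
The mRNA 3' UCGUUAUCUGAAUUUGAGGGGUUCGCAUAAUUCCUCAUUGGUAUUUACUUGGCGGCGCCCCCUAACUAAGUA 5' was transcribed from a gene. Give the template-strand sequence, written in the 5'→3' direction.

Written 5'→3' the mRNA is AUGAAUCAAUCCCCCGCGGCGGUUCAUUUAUGGUUACUCCUUAAUACGCUUGGGGAGUUUAAGUCUAUUGCU, so the coding DNA strand is ATGAATCAATCCCCCGCGGCGGTTCATTTATGGTTACTCCTTAATACGCTTGGGGAGTTTAAGTCTATTGCT. The template is its reverse complement.

5'-AGCAATAGACTTAAACTCCCCAAGCGTATTAAGGAGTAACCATAAATGAACCGCCGCGGGGGATTGATTCAT-3'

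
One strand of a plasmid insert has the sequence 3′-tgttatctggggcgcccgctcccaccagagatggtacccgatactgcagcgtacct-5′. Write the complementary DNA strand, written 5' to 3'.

5'-ACAATAGACCCCGCGGGCGAGGGTGGTCTCTACCATGGGCTATGACGTCGCATGGA-3'

The strand is given 3'→5', so its complement runs 5'→3' in the same left-to-right order: pair each base A↔T, G↔C.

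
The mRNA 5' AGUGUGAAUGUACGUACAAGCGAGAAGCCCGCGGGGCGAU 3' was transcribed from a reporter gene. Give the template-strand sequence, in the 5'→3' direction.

Replace U with T to get the coding DNA strand: AGTGTGAATGTACGTACAAGCGAGAAGCCCGCGGGGCGAT. The template strand is its reverse complement (complement TCACACTTACATGCATGTTCGCTCTTCGGGCGCCCCGCTA, then reverse).

5'-ATCGCCCCGCGGGCTTCTCGCTTGTACGTACATTCACACT-3'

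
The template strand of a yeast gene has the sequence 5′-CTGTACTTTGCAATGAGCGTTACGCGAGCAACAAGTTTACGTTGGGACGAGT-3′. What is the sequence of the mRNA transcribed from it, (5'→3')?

RNA polymerase reads the template 3'→5' and synthesizes mRNA 5'→3' by base-pairing (A→U, T→A, G↔C). The complement of the template is GACATGAAACGTTACTCGCAATGCGCTCGTTGTTCAAATGCAACCCTGCTCA; antiparallel, so 5'→3' the coding strand is ACTCGTCCCAACGTAAACTTGTTGCTCGCGTAACGCTCATTGCAAAGTACAG. Replace T with U for the mRNA.

5'-ACUCGUCCCAACGUAAACUUGUUGCUCGCGUAACGCUCAUUGCAAAGUACAG-3'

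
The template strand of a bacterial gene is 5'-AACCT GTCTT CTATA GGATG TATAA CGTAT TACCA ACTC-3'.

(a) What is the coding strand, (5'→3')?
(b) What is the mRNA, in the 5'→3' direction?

(a) The coding strand is the reverse complement of the template: complement TTGGACAGAAGATATCCTACATATTGCATAATGGTTGAG, then reverse.
(b) mRNA has the coding-strand sequence with T→U.

(a) 5'-GAGTTGGTAATACGTTATACATCCTATAGAAGACAGGTT-3'
(b) 5′-GAGUUGGUAAUACGUUAUACAUCCUAUAGAAGACAGGUU-3′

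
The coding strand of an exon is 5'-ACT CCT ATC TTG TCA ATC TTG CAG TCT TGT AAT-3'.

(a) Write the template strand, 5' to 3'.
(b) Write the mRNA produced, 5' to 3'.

(a) 5'-ATTACAAGACTGCAAGATTGACAAGATAGGAGT-3'
(b) 5'-ACUCCUAUCUUGUCAAUCUUGCAGUCUUGUAAU-3'

(a) The template strand is the reverse complement of the coding strand: complement TGAGGATAGAACAGTTAGAACGTCAGAACATTA, then reverse.
(b) mRNA matches the coding strand with T→U.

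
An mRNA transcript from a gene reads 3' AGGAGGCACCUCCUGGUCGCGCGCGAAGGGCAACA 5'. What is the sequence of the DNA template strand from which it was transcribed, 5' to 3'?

Written 5'→3' the mRNA is ACAACGGGAAGCGCGCGCUGGUCCUCCACGGAGGA, so the coding DNA strand is ACAACGGGAAGCGCGCGCTGGTCCTCCACGGAGGA. The template is its reverse complement.

5'-TCCTCCGTGGAGGACCAGCGCGCGCTTCCCGTTGT-3'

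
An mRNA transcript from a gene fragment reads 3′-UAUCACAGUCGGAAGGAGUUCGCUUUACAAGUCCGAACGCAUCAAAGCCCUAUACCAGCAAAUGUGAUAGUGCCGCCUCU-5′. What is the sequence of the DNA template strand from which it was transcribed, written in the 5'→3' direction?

5'-ATAGTGTCAGCCTTCCTCAAGCGAAATGTTCAGGCTTGCGTAGTTTCGGGATATGGTCGTTTACACTATCACGGCGGAGA-3'

Written 5'→3' the mRNA is UCUCCGCCGUGAUAGUGUAAACGACCAUAUCCCGAAACUACGCAAGCCUGAACAUUUCGCUUGAGGAAGGCUGACACUAU, so the coding DNA strand is TCTCCGCCGTGATAGTGTAAACGACCATATCCCGAAACTACGCAAGCCTGAACATTTCGCTTGAGGAAGGCTGACACTAT. The template is its reverse complement.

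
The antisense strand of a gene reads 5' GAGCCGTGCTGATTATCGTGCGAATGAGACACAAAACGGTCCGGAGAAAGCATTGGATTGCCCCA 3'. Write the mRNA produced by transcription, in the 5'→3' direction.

5′-UGGGGCAAUCCAAUGCUUUCUCCGGACCGUUUUGUGUCUCAUUCGCACGAUAAUCAGCACGGCUC-3′

The mRNA has the sequence of the coding strand (reverse complement of the template) with T→U. Reverse complement of GAGCCGTGCTGATTATCGTGCGAATGAGACACAAAACGGTCCGGAGAAAGCATTGGATTGCCCCA is TGGGGCAATCCAATGCTTTCTCCGGACCGTTTTGTGTCTCATTCGCACGATAATCAGCACGGCTC; then T→U.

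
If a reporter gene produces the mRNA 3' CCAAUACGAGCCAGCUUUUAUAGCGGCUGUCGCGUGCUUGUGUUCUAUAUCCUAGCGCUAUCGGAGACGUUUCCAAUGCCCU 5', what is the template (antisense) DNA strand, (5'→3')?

Written 5'→3' the mRNA is UCCCGUAACCUUUGCAGAGGCUAUCGCGAUCCUAUAUCUUGUGUUCGUGCGCUGUCGGCGAUAUUUUCGACCGAGCAUAACC, so the coding DNA strand is TCCCGTAACCTTTGCAGAGGCTATCGCGATCCTATATCTTGTGTTCGTGCGCTGTCGGCGATATTTTCGACCGAGCATAACC. The template is its reverse complement.

5'-GGTTATGCTCGGTCGAAAATATCGCCGACAGCGCACGAACACAAGATATAGGATCGCGATAGCCTCTGCAAAGGTTACGGGA-3'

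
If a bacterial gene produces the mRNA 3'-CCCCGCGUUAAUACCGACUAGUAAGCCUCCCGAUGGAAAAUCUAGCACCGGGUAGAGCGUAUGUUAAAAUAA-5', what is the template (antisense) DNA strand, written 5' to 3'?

Written 5'→3' the mRNA is AAUAAAAUUGUAUGCGAGAUGGGCCACGAUCUAAAAGGUAGCCCUCCGAAUGAUCAGCCAUAAUUGCGCCCC, so the coding DNA strand is AATAAAATTGTATGCGAGATGGGCCACGATCTAAAAGGTAGCCCTCCGAATGATCAGCCATAATTGCGCCCC. The template is its reverse complement.

5′-GGGGCGCAATTATGGCTGATCATTCGGAGGGCTACCTTTTAGATCGTGGCCCATCTCGCATACAATTTTATT-3′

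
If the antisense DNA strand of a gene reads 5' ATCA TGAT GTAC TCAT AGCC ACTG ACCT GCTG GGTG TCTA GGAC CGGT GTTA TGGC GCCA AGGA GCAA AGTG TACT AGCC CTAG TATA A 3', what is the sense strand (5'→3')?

The coding strand is complementary and antiparallel to the template: take the complement (A↔T, G↔C) and reverse.

5'-TTATACTAGGGCTAGTACACTTTGCTCCTTGGCGCCATAACACCGGTCCTAGACACCCAGCAGGTCAGTGGCTATGAGTACATCATGAT-3'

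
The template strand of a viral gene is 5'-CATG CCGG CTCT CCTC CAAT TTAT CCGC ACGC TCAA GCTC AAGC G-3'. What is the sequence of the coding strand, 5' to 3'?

5'-CGCTTGAGCTTGAGCGTGCGGATAAATTGGAGGAGAGCCGGCATG-3'

The coding strand is complementary and antiparallel to the template: take the complement (A↔T, G↔C) and reverse.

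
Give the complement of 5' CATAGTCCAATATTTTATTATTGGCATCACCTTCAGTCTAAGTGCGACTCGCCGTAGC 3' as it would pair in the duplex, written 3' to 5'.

3'-GTATCAGGTTATAAAATAATAACCGTAGTGGAAGTCAGATTCACGCTGAGCGGCATCG-5'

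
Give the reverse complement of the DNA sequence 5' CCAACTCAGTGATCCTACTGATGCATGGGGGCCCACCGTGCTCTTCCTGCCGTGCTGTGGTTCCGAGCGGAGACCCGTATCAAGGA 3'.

Reading the sequence 3'→5' and pairing each base (A↔T, G↔C) gives the reverse complement directly.

5′-TCCTTGATACGGGTCTCCGCTCGGAACCACAGCACGGCAGGAAGAGCACGGTGGGCCCCCATGCATCAGTAGGATCACTGAGTTGG-3′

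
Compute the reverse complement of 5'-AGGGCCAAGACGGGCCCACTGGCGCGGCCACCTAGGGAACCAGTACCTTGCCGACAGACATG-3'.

Reading the sequence 3'→5' and pairing each base (A↔T, G↔C) gives the reverse complement directly.

5'-CATGTCTGTCGGCAAGGTACTGGTTCCCTAGGTGGCCGCGCCAGTGGGCCCGTCTTGGCCCT-3'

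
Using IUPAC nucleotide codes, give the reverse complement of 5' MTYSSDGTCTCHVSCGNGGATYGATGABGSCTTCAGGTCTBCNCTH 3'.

5'-DAGNGVAGACCTGAAGSCVTCATCRATCCNCGSBDGAGACHSSRAK-3'

Standard pairs A↔T, G↔C; ambiguity codes pair Y↔R, M↔K, S↔S, B↔V, D↔H, N↔N. Complement (KARSSHCAGAGDBSGCNCCTARCTACTVCSGAAGTCCAGAVGNGAD), then reverse for 5'→3'.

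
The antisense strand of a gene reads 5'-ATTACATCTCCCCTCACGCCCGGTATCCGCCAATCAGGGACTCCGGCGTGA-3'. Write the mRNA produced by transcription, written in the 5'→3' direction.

5'-UCACGCCGGAGUCCCUGAUUGGCGGAUACCGGGCGUGAGGGGAGAUGUAAU-3'

The mRNA has the sequence of the coding strand (reverse complement of the template) with T→U. Reverse complement of ATTACATCTCCCCTCACGCCCGGTATCCGCCAATCAGGGACTCCGGCGTGA is TCACGCCGGAGTCCCTGATTGGCGGATACCGGGCGTGAGGGGAGATGTAAT; then T→U.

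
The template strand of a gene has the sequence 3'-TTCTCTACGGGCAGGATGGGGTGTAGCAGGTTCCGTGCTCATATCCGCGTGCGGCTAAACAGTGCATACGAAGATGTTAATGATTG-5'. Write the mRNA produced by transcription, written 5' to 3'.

Reading the template 3'→5' as shown, RNA polymerase pairs each base (A→U, T→A, G↔C) to build mRNA 5'→3' directly.

5'-AAGAGAUGCCCGUCCUACCCCACAUCGUCCAAGGCACGAGUAUAGGCGCACGCCGAUUUGUCACGUAUGCUUCUACAAUUACUAAC-3'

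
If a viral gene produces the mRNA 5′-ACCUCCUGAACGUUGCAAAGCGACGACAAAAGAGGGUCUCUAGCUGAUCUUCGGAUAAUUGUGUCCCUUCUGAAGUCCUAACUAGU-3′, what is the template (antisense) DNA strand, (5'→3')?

Replace U with T to get the coding DNA strand: ACCTCCTGAACGTTGCAAAGCGACGACAAAAGAGGGTCTCTAGCTGATCTTCGGATAATTGTGTCCCTTCTGAAGTCCTAACTAGT. The template strand is its reverse complement (complement TGGAGGACTTGCAACGTTTCGCTGCTGTTTTCTCCCAGAGATCGACTAGAAGCCTATTAACACAGGGAAGACTTCAGGATTGATCA, then reverse).

5'-ACTAGTTAGGACTTCAGAAGGGACACAATTATCCGAAGATCAGCTAGAGACCCTCTTTTGTCGTCGCTTTGCAACGTTCAGGAGGT-3'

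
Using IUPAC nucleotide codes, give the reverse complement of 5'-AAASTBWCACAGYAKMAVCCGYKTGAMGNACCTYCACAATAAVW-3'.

5'-WBTTATTGTGRAGGTNCKTCAMRCGGBTKMTRCTGTGWVASTTT-3'

Standard pairs A↔T, G↔C; ambiguity codes pair Y↔R, M↔K, W↔W, S↔S, B↔V, N↔N. Complement (TTTSAVWGTGTCRTMKTBGGCRMACTKCNTGGARGTGTTATTBW), then reverse for 5'→3'.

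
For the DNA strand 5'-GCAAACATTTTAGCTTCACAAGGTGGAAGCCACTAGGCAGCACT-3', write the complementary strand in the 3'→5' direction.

3'-CGTTTGTAAAATCGAAGTGTTCCACCTTCGGTGATCCGTCGTGA-5'

Base-pairing A↔T, G↔C gives the complement. The complementary strand is antiparallel, so paired with a 5'→3' strand it runs 3'→5'.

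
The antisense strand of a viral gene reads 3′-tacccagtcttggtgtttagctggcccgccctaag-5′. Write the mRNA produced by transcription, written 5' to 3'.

Reading the template 3'→5' as shown, RNA polymerase pairs each base (A→U, T→A, G↔C) to build mRNA 5'→3' directly.

5'-AUGGGUCAGAACCACAAAUCGACCGGGCGGGAUUC-3'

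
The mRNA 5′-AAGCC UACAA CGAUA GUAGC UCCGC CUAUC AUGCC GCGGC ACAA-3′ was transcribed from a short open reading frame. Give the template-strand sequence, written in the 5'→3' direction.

Replace U with T to get the coding DNA strand: AAGCCTACAACGATAGTAGCTCCGCCTATCATGCCGCGGCACAA. The template strand is its reverse complement (complement TTCGGATGTTGCTATCATCGAGGCGGATAGTACGGCGCCGTGTT, then reverse).

5'-TTGTGCCGCGGCATGATAGGCGGAGCTACTATCGTTGTAGGCTT-3'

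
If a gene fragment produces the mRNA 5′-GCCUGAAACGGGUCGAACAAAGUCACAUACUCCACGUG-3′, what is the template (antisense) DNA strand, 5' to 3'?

Replace U with T to get the coding DNA strand: GCCTGAAACGGGTCGAACAAAGTCACATACTCCACGTG. The template strand is its reverse complement (complement CGGACTTTGCCCAGCTTGTTTCAGTGTATGAGGTGCAC, then reverse).

5'-CACGTGGAGTATGTGACTTTGTTCGACCCGTTTCAGGC-3'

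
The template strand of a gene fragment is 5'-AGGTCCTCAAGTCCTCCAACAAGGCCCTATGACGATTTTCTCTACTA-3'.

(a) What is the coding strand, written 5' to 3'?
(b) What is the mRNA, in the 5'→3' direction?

(a) 5'-TAGTAGAGAAAATCGTCATAGGGCCTTGTTGGAGGACTTGAGGACCT-3'
(b) 5'-UAGUAGAGAAAAUCGUCAUAGGGCCUUGUUGGAGGACUUGAGGACCU-3'

(a) The coding strand is the reverse complement of the template: complement TCCAGGAGTTCAGGAGGTTGTTCCGGGATACTGCTAAAAGAGATGAT, then reverse.
(b) mRNA has the coding-strand sequence with T→U.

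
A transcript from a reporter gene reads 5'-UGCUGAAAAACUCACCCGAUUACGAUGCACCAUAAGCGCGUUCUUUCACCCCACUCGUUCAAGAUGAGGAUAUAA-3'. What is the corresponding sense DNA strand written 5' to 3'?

5'-TGCTGAAAAACTCACCCGATTACGATGCACCATAAGCGCGTTCTTTCACCCCACTCGTTCAAGATGAGGATATAA-3'

The coding DNA strand has the same 5'→3' sequence as the mRNA with U replaced by T.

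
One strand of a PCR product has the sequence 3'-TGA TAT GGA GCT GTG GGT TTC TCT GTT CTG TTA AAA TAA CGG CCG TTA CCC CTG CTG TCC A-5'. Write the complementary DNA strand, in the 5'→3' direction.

The strand is given 3'→5', so its complement runs 5'→3' in the same left-to-right order: pair each base A↔T, G↔C.

5'-ACTATACCTCGACACCCAAAGAGACAAGACAATTTTATTGCCGGCAATGGGGACGACAGGT-3'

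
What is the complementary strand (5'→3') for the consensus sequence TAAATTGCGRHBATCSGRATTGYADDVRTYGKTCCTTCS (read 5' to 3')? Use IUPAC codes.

5'-SGAAGGAMCRAYBHHTRCAATYCSGATVDYCGCAATTTA-3'

Standard pairs A↔T, G↔C; ambiguity codes pair R↔Y, K↔M, S↔S, B↔V, D↔H. Complement (ATTTAACGCYDVTAGSCYTAACRTHHBYARCMAGGAAGS), then reverse for 5'→3'.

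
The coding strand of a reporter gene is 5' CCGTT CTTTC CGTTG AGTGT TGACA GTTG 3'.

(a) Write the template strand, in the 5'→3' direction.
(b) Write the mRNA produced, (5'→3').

(a) 5'-CAACTGTCAACACTCAACGGAAAGAACGG-3'
(b) 5'-CCGUUCUUUCCGUUGAGUGUUGACAGUUG-3'

(a) The template strand is the reverse complement of the coding strand: complement GGCAAGAAAGGCAACTCACAACTGTCAAC, then reverse.
(b) mRNA matches the coding strand with T→U.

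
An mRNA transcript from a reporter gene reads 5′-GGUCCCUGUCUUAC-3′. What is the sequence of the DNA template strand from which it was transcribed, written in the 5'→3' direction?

5'-GTAAGACAGGGACC-3'

Replace U with T to get the coding DNA strand: GGTCCCTGTCTTAC. The template strand is its reverse complement (complement CCAGGGACAGAATG, then reverse).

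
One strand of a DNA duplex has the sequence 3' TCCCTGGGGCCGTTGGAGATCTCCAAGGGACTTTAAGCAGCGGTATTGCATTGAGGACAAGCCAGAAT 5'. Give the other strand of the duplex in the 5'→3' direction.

The strand is given 3'→5', so its complement runs 5'→3' in the same left-to-right order: pair each base A↔T, G↔C.

5'-AGGGACCCCGGCAACCTCTAGAGGTTCCCTGAAATTCGTCGCCATAACGTAACTCCTGTTCGGTCTTA-3'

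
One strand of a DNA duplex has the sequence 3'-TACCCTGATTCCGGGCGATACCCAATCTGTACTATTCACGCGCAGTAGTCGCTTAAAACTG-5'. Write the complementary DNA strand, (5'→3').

The strand is given 3'→5', so its complement runs 5'→3' in the same left-to-right order: pair each base A↔T, G↔C.

5'-ATGGGACTAAGGCCCGCTATGGGTTAGACATGATAAGTGCGCGTCATCAGCGAATTTTGAC-3'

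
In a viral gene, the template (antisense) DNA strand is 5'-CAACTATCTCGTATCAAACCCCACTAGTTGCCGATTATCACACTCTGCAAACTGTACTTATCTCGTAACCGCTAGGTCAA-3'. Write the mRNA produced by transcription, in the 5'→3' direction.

RNA polymerase reads the template 3'→5' and synthesizes mRNA 5'→3' by base-pairing (A→U, T→A, G↔C). The complement of the template is GTTGATAGAGCATAGTTTGGGGTGATCAACGGCTAATAGTGTGAGACGTTTGACATGAATAGAGCATTGGCGATCCAGTT; antiparallel, so 5'→3' the coding strand is TTGACCTAGCGGTTACGAGATAAGTACAGTTTGCAGAGTGTGATAATCGGCAACTAGTGGGGTTTGATACGAGATAGTTG. Replace T with U for the mRNA.

5'-UUGACCUAGCGGUUACGAGAUAAGUACAGUUUGCAGAGUGUGAUAAUCGGCAACUAGUGGGGUUUGAUACGAGAUAGUUG-3'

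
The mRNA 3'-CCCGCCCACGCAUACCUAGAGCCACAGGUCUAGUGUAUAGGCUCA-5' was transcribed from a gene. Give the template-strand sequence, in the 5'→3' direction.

Written 5'→3' the mRNA is ACUCGGAUAUGUGAUCUGGACACCGAGAUCCAUACGCACCCGCCC, so the coding DNA strand is ACTCGGATATGTGATCTGGACACCGAGATCCATACGCACCCGCCC. The template is its reverse complement.

5'-GGGCGGGTGCGTATGGATCTCGGTGTCCAGATCACATATCCGAGT-3'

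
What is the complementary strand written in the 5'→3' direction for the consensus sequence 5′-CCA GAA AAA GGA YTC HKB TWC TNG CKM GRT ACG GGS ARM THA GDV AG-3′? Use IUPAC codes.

5'-CTBHCTDAKYTSCCCGTAYCKMGCNAGWAVMDGARTCCTTTTTCTGG-3'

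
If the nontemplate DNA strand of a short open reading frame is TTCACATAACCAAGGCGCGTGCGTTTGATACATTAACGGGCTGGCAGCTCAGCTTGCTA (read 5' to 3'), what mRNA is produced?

5'-UUCACAUAACCAAGGCGCGUGCGUUUGAUACAUUAACGGGCUGGCAGCUCAGCUUGCUA-3'

mRNA has the coding-strand sequence with U in place of T.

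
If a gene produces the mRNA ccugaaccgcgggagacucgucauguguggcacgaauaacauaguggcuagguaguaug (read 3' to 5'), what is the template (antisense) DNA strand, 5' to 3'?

5'-GGACTTGGCGCCCTCTGAGCAGTACACACCGTGCTTATTGTATCACCGATCCATCATAC-3'

Written 5'→3' the mRNA is GUAUGAUGGAUCGGUGAUACAAUAAGCACGGUGUGUACUGCUCAGAGGGCGCCAAGUCC, so the coding DNA strand is GTATGATGGATCGGTGATACAATAAGCACGGTGTGTACTGCTCAGAGGGCGCCAAGTCC. The template is its reverse complement.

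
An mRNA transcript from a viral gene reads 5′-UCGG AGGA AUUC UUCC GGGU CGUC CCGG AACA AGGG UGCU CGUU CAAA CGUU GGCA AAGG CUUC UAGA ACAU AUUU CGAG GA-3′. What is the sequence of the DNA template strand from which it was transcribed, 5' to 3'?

Replace U with T to get the coding DNA strand: TCGGAGGAATTCTTCCGGGTCGTCCCGGAACAAGGGTGCTCGTTCAAACGTTGGCAAAGGCTTCTAGAACATATTTCGAGGA. The template strand is its reverse complement (complement AGCCTCCTTAAGAAGGCCCAGCAGGGCCTTGTTCCCACGAGCAAGTTTGCAACCGTTTCCGAAGATCTTGTATAAAGCTCCT, then reverse).

5'-TCCTCGAAATATGTTCTAGAAGCCTTTGCCAACGTTTGAACGAGCACCCTTGTTCCGGGACGACCCGGAAGAATTCCTCCGA-3'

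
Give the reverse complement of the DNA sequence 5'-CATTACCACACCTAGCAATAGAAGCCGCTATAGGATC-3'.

Complement each base (A↔T, G↔C): GTAATGGTGTGGATCGTTATCTTCGGCGATATCCTAG. Then reverse.

5'-GATCCTATAGCGGCTTCTATTGCTAGGTGTGGTAATG-3'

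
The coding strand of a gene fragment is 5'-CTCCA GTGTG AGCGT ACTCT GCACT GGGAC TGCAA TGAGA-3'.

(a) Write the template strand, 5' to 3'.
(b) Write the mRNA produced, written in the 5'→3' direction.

(a) 5'-TCTCATTGCAGTCCCAGTGCAGAGTACGCTCACACTGGAG-3'
(b) 5'-CUCCAGUGUGAGCGUACUCUGCACUGGGACUGCAAUGAGA-3'

(a) The template strand is the reverse complement of the coding strand: complement GAGGTCACACTCGCATGAGACGTGACCCTGACGTTACTCT, then reverse.
(b) mRNA matches the coding strand with T→U.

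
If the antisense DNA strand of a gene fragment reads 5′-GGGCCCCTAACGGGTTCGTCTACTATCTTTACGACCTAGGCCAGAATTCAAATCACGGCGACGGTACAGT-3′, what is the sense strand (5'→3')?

The coding strand is complementary and antiparallel to the template: take the complement (A↔T, G↔C) and reverse.

5'-ACTGTACCGTCGCCGTGATTTGAATTCTGGCCTAGGTCGTAAAGATAGTAGACGAACCCGTTAGGGGCCC-3'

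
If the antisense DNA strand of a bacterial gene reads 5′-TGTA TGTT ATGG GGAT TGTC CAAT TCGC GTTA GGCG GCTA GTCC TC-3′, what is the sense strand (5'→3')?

5'-GAGGACTAGCCGCCTAACGCGAATTGGACAATCCCCATAACATACA-3'

The coding strand is complementary and antiparallel to the template: take the complement (A↔T, G↔C) and reverse.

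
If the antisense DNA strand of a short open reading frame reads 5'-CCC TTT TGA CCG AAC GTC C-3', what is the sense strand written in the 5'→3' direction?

The coding strand is complementary and antiparallel to the template: take the complement (A↔T, G↔C) and reverse.

5′-GGACGTTCGGTCAAAAGGG-3′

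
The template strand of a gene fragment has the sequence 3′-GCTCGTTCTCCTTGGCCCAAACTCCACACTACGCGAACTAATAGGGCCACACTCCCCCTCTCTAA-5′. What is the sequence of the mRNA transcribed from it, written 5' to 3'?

Reading the template 3'→5' as shown, RNA polymerase pairs each base (A→U, T→A, G↔C) to build mRNA 5'→3' directly.

5'-CGAGCAAGAGGAACCGGGUUUGAGGUGUGAUGCGCUUGAUUAUCCCGGUGUGAGGGGGAGAGAUU-3'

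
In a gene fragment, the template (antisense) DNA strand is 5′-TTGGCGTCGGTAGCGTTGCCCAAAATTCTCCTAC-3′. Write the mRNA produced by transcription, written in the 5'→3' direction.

5′-GUAGGAGAAUUUUGGGCAACGCUACCGACGCCAA-3′

The mRNA has the sequence of the coding strand (reverse complement of the template) with T→U. Reverse complement of TTGGCGTCGGTAGCGTTGCCCAAAATTCTCCTAC is GTAGGAGAATTTTGGGCAACGCTACCGACGCCAA; then T→U.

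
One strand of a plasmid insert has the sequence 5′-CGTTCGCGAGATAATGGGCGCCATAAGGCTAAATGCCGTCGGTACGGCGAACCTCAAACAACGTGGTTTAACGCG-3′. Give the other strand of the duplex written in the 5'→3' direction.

5'-CGCGTTAAACCACGTTGTTTGAGGTTCGCCGTACCGACGGCATTTAGCCTTATGGCGCCCATTATCTCGCGAACG-3'

Pairing A↔T and G↔C gives GCAAGCGCTCTATTACCCGCGGTATTCCGATTTACGGCAGCCATGCCGCTTGGAGTTTGTTGCACCAAATTGCGC, running 3'→5'. Reverse for the 5'→3' convention.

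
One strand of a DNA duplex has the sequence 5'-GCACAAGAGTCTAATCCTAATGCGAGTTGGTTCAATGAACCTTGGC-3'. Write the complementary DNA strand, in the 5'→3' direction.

5'-GCCAAGGTTCATTGAACCAACTCGCATTAGGATTAGACTCTTGTGC-3'

Pairing A↔T and G↔C gives CGTGTTCTCAGATTAGGATTACGCTCAACCAAGTTACTTGGAACCG, running 3'→5'. Reverse for the 5'→3' convention.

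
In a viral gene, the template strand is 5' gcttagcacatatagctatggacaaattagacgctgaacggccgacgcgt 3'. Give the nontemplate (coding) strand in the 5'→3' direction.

5'-ACGCGTCGGCCGTTCAGCGTCTAATTTGTCCATAGCTATATGTGCTAAGC-3'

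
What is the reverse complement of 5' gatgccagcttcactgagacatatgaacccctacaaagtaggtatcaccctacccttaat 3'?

Complement each base (A↔T, G↔C): CTACGGTCGAAGTGACTCTGTATACTTGGGGATGTTTCATCCATAGTGGGATGGGAATTA. Then reverse.

5′-ATTAAGGGTAGGGTGATACCTACTTTGTAGGGGTTCATATGTCTCAGTGAAGCTGGCATC-3′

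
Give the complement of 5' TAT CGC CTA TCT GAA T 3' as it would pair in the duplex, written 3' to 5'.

Base-pairing A↔T, G↔C gives the complement. The complementary strand is antiparallel, so paired with a 5'→3' strand it runs 3'→5'.

3′-ATAGCGGATAGACTTA-5′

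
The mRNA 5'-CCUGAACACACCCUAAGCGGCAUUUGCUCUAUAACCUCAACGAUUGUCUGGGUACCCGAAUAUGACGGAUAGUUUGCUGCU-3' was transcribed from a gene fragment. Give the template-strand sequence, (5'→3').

5'-AGCAGCAAACTATCCGTCATATTCGGGTACCCAGACAATCGTTGAGGTTATAGAGCAAATGCCGCTTAGGGTGTGTTCAGG-3'

Replace U with T to get the coding DNA strand: CCTGAACACACCCTAAGCGGCATTTGCTCTATAACCTCAACGATTGTCTGGGTACCCGAATATGACGGATAGTTTGCTGCT. The template strand is its reverse complement (complement GGACTTGTGTGGGATTCGCCGTAAACGAGATATTGGAGTTGCTAACAGACCCATGGGCTTATACTGCCTATCAAACGACGA, then reverse).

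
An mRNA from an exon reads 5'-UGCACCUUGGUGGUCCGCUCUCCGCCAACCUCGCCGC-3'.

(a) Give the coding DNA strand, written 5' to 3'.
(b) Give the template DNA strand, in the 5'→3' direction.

(a) 5′-TGCACCTTGGTGGTCCGCTCTCCGCCAACCTCGCCGC-3′
(b) 5'-GCGGCGAGGTTGGCGGAGAGCGGACCACCAAGGTGCA-3'

(a) The coding strand matches the mRNA with U→T.
(b) The template strand is the reverse complement of the coding strand.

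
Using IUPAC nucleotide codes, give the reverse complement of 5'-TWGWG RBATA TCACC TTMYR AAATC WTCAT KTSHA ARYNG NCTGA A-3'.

Standard pairs A↔T, G↔C; ambiguity codes pair R↔Y, M↔K, W↔W, S↔S, B↔V, H↔D, N↔N. Complement (AWCWCYVTATAGTGGAAKRYTTTAGWAGTAMASDTTYRNCNGACTT), then reverse for 5'→3'.

5′-TTCAGNCNRYTTDSAMATGAWGATTTYRKAAGGTGATATVYCWCWA-3′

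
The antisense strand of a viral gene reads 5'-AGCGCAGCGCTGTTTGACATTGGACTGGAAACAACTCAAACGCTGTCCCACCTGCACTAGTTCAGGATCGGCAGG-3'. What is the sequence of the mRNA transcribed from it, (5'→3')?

The mRNA has the sequence of the coding strand (reverse complement of the template) with T→U. Reverse complement of AGCGCAGCGCTGTTTGACATTGGACTGGAAACAACTCAAACGCTGTCCCACCTGCACTAGTTCAGGATCGGCAGG is CCTGCCGATCCTGAACTAGTGCAGGTGGGACAGCGTTTGAGTTGTTTCCAGTCCAATGTCAAACAGCGCTGCGCT; then T→U.

5'-CCUGCCGAUCCUGAACUAGUGCAGGUGGGACAGCGUUUGAGUUGUUUCCAGUCCAAUGUCAAACAGCGCUGCGCU-3'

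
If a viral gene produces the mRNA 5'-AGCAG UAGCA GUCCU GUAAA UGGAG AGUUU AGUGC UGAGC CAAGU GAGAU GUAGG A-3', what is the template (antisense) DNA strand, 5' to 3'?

5'-TCCTACATCTCACTTGGCTCAGCACTAAACTCTCCATTTACAGGACTGCTACTGCT-3'

Replace U with T to get the coding DNA strand: AGCAGTAGCAGTCCTGTAAATGGAGAGTTTAGTGCTGAGCCAAGTGAGATGTAGGA. The template strand is its reverse complement (complement TCGTCATCGTCAGGACATTTACCTCTCAAATCACGACTCGGTTCACTCTACATCCT, then reverse).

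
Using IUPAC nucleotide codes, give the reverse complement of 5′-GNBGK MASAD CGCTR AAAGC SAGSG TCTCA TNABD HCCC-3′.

5'-GGGDHVTNATGAGACSCTSGCTTTYAGCGHTSTKMCVNC-3'

Standard pairs A↔T, G↔C; ambiguity codes pair R↔Y, M↔K, S↔S, B↔V, D↔H, N↔N. Complement (CNVCMKTSTHGCGAYTTTCGSTCSCAGAGTANTVHDGGG), then reverse for 5'→3'.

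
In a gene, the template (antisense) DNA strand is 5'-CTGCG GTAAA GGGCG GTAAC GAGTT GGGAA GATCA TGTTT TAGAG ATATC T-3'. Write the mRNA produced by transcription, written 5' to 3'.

The mRNA has the sequence of the coding strand (reverse complement of the template) with T→U. Reverse complement of CTGCGGTAAAGGGCGGTAACGAGTTGGGAAGATCATGTTTTAGAGATATCT is AGATATCTCTAAAACATGATCTTCCCAACTCGTTACCGCCCTTTACCGCAG; then T→U.

5′-AGAUAUCUCUAAAACAUGAUCUUCCCAACUCGUUACCGCCCUUUACCGCAG-3′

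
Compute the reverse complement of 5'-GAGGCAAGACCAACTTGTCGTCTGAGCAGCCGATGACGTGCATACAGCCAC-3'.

Complement each base (A↔T, G↔C): CTCCGTTCTGGTTGAACAGCAGACTCGTCGGCTACTGCACGTATGTCGGTG. Then reverse.

5'-GTGGCTGTATGCACGTCATCGGCTGCTCAGACGACAAGTTGGTCTTGCCTC-3'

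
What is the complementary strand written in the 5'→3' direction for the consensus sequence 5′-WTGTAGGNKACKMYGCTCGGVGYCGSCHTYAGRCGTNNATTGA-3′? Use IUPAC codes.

Standard pairs A↔T, G↔C; ambiguity codes pair R↔Y, M↔K, W↔W, S↔S, H↔D, V↔B, N↔N. Complement (WACATCCNMTGMKRCGAGCCBCRGCSGDARTCYGCANNTAACT), then reverse for 5'→3'.

5'-TCAATNNACGYCTRADGSCGRCBCCGAGCRKMGTMNCCTACAW-3'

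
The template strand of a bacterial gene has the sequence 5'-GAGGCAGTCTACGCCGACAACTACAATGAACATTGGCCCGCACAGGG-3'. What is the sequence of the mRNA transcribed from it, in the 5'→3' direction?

5′-CCCUGUGCGGGCCAAUGUUCAUUGUAGUUGUCGGCGUAGACUGCCUC-3′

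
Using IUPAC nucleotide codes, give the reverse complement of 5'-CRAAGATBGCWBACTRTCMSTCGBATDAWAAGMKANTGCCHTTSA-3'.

5'-TSAADGGCANTMKCTTWTHATVCGASKGAYAGTVWGCVATCTTYG-3'

Standard pairs A↔T, G↔C; ambiguity codes pair R↔Y, M↔K, W↔W, S↔S, B↔V, D↔H, N↔N. Complement (GYTTCTAVCGWVTGAYAGKSAGCVTAHTWTTCKMTNACGGDAAST), then reverse for 5'→3'.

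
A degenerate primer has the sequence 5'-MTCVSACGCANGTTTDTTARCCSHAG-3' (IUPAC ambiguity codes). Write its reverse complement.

Standard pairs A↔T, G↔C; ambiguity codes pair R↔Y, M↔K, S↔S, D↔H, V↔B, N↔N. Complement (KAGBSTGCGTNCAAAHAATYGGSDTC), then reverse for 5'→3'.

5'-CTDSGGYTAAHAAACNTGCGTSBGAK-3'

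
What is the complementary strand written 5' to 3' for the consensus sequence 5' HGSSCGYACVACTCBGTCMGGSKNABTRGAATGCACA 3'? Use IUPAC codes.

5'-TGTGCATTCYAVTNMSCCKGACVGAGTBGTRCGSSCD-3'

Standard pairs A↔T, G↔C; ambiguity codes pair R↔Y, M↔K, S↔S, B↔V, H↔D, N↔N. Complement (DCSSGCRTGBTGAGVCAGKCCSMNTVAYCTTACGTGT), then reverse for 5'→3'.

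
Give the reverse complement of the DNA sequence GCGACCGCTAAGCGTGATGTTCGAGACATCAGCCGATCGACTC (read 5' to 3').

5'-GAGTCGATCGGCTGATGTCTCGAACATCACGCTTAGCGGTCGC-3'

Reading the sequence 3'→5' and pairing each base (A↔T, G↔C) gives the reverse complement directly.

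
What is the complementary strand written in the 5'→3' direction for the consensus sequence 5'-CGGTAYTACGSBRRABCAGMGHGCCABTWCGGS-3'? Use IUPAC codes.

5′-SCCGWAVTGGCDCKCTGVTYYVSCGTARTACCG-3′

Standard pairs A↔T, G↔C; ambiguity codes pair R↔Y, M↔K, W↔W, S↔S, B↔V, H↔D. Complement (GCCATRATGCSVYYTVGTCKCDCGGTVAWGCCS), then reverse for 5'→3'.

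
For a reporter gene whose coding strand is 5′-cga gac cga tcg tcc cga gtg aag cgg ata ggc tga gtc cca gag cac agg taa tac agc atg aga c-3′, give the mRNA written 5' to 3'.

mRNA has the coding-strand sequence with U in place of T.

5'-CGAGACCGAUCGUCCCGAGUGAAGCGGAUAGGCUGAGUCCCAGAGCACAGGUAAUACAGCAUGAGAC-3'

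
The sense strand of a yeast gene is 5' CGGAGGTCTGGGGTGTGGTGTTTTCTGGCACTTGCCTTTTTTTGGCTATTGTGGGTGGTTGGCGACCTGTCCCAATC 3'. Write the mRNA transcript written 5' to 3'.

5′-CGGAGGUCUGGGGUGUGGUGUUUUCUGGCACUUGCCUUUUUUUGGCUAUUGUGGGUGGUUGGCGACCUGUCCCAAUC-3′

mRNA has the coding-strand sequence with U in place of T.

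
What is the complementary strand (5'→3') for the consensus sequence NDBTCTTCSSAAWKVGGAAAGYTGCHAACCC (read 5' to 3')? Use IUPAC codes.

Standard pairs A↔T, G↔C; ambiguity codes pair Y↔R, K↔M, W↔W, S↔S, B↔V, D↔H, N↔N. Complement (NHVAGAAGSSTTWMBCCTTTCRACGDTTGGG), then reverse for 5'→3'.

5'-GGGTTDGCARCTTTCCBMWTTSSGAAGAVHN-3'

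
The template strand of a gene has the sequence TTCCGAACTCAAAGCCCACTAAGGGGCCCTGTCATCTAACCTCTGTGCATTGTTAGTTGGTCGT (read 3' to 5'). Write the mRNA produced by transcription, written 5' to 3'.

Reading the template 3'→5' as shown, RNA polymerase pairs each base (A→U, T→A, G↔C) to build mRNA 5'→3' directly.

5'-AAGGCUUGAGUUUCGGGUGAUUCCCCGGGACAGUAGAUUGGAGACACGUAACAAUCAACCAGCA-3'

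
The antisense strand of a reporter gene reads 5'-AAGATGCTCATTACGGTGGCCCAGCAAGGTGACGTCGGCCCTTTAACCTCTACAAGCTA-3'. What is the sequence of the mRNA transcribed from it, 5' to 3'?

5'-UAGCUUGUAGAGGUUAAAGGGCCGACGUCACCUUGCUGGGCCACCGUAAUGAGCAUCUU-3'

The mRNA has the sequence of the coding strand (reverse complement of the template) with T→U. Reverse complement of AAGATGCTCATTACGGTGGCCCAGCAAGGTGACGTCGGCCCTTTAACCTCTACAAGCTA is TAGCTTGTAGAGGTTAAAGGGCCGACGTCACCTTGCTGGGCCACCGTAATGAGCATCTT; then T→U.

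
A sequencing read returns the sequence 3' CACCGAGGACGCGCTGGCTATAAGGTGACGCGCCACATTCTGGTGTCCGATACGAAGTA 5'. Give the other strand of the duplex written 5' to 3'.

The strand is given 3'→5', so its complement runs 5'→3' in the same left-to-right order: pair each base A↔T, G↔C.

5'-GTGGCTCCTGCGCGACCGATATTCCACTGCGCGGTGTAAGACCACAGGCTATGCTTCAT-3'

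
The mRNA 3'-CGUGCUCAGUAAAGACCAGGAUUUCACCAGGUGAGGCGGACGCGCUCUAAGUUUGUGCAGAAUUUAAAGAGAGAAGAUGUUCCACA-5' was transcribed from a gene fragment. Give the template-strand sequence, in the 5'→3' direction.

5′-GCACGAGTCATTTCTGGTCCTAAAGTGGTCCACTCCGCCTGCGCGAGATTCAAACACGTCTTAAATTTCTCTCTTCTACAAGGTGT-3′

Written 5'→3' the mRNA is ACACCUUGUAGAAGAGAGAAAUUUAAGACGUGUUUGAAUCUCGCGCAGGCGGAGUGGACCACUUUAGGACCAGAAAUGACUCGUGC, so the coding DNA strand is ACACCTTGTAGAAGAGAGAAATTTAAGACGTGTTTGAATCTCGCGCAGGCGGAGTGGACCACTTTAGGACCAGAAATGACTCGTGC. The template is its reverse complement.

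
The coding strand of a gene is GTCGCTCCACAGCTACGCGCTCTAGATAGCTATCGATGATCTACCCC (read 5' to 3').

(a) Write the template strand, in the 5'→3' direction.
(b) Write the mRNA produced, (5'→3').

(a) 5'-GGGGTAGATCATCGATAGCTATCTAGAGCGCGTAGCTGTGGAGCGAC-3'
(b) 5'-GUCGCUCCACAGCUACGCGCUCUAGAUAGCUAUCGAUGAUCUACCCC-3'

(a) The template strand is the reverse complement of the coding strand: complement CAGCGAGGTGTCGATGCGCGAGATCTATCGATAGCTACTAGATGGGG, then reverse.
(b) mRNA matches the coding strand with T→U.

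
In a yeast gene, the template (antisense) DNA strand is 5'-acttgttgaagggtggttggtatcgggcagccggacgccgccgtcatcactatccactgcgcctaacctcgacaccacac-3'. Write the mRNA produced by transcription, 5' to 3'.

5'-GUGUGGUGUCGAGGUUAGGCGCAGUGGAUAGUGAUGACGGCGGCGUCCGGCUGCCCGAUACCAACCACCCUUCAACAAGU-3'

RNA polymerase reads the template 3'→5' and synthesizes mRNA 5'→3' by base-pairing (A→U, T→A, G↔C). The complement of the template is TGAACAACTTCCCACCAACCATAGCCCGTCGGCCTGCGGCGGCAGTAGTGATAGGTGACGCGGATTGGAGCTGTGGTGTG; antiparallel, so 5'→3' the coding strand is GTGTGGTGTCGAGGTTAGGCGCAGTGGATAGTGATGACGGCGGCGTCCGGCTGCCCGATACCAACCACCCTTCAACAAGT. Replace T with U for the mRNA.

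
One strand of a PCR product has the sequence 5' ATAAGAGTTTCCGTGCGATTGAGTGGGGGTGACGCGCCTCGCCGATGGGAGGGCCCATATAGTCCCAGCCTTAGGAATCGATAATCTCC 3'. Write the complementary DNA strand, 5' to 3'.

5'-GGAGATTATCGATTCCTAAGGCTGGGACTATATGGGCCCTCCCATCGGCGAGGCGCGTCACCCCCACTCAATCGCACGGAAACTCTTAT-3'

Pairing A↔T and G↔C gives TATTCTCAAAGGCACGCTAACTCACCCCCACTGCGCGGAGCGGCTACCCTCCCGGGTATATCAGGGTCGGAATCCTTAGCTATTAGAGG, running 3'→5'. Reverse for the 5'→3' convention.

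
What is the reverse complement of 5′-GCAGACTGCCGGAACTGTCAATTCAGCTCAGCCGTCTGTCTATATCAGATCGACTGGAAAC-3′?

Complement each base (A↔T, G↔C): CGTCTGACGGCCTTGACAGTTAAGTCGAGTCGGCAGACAGATATAGTCTAGCTGACCTTTG. Then reverse.

5'-GTTTCCAGTCGATCTGATATAGACAGACGGCTGAGCTGAATTGACAGTTCCGGCAGTCTGC-3'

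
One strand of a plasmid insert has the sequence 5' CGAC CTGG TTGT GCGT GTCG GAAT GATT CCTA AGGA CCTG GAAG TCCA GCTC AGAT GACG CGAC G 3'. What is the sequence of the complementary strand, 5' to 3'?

The complement of CGACCTGGTTGTGCGTGTCGGAATGATTCCTAAGGACCTGGAAGTCCAGCTCAGATGACGCGACG is GCTGGACCAACACGCACAGCCTTACTAAGGATTCCTGGACCTTCAGGTCGAGTCTACTGCGCTGC (A↔T, G↔C). DNA strands are antiparallel, so the complementary strand runs 3'→5'; reversing gives the 5'→3' form.

5'-CGTCGCGTCATCTGAGCTGGACTTCCAGGTCCTTAGGAATCATTCCGACACGCACAACCAGGTCG-3'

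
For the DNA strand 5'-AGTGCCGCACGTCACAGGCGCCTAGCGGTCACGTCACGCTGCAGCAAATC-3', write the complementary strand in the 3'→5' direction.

Base-pairing A↔T, G↔C gives the complement. The complementary strand is antiparallel, so paired with a 5'→3' strand it runs 3'→5'.

3'-TCACGGCGTGCAGTGTCCGCGGATCGCCAGTGCAGTGCGACGTCGTTTAG-5'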